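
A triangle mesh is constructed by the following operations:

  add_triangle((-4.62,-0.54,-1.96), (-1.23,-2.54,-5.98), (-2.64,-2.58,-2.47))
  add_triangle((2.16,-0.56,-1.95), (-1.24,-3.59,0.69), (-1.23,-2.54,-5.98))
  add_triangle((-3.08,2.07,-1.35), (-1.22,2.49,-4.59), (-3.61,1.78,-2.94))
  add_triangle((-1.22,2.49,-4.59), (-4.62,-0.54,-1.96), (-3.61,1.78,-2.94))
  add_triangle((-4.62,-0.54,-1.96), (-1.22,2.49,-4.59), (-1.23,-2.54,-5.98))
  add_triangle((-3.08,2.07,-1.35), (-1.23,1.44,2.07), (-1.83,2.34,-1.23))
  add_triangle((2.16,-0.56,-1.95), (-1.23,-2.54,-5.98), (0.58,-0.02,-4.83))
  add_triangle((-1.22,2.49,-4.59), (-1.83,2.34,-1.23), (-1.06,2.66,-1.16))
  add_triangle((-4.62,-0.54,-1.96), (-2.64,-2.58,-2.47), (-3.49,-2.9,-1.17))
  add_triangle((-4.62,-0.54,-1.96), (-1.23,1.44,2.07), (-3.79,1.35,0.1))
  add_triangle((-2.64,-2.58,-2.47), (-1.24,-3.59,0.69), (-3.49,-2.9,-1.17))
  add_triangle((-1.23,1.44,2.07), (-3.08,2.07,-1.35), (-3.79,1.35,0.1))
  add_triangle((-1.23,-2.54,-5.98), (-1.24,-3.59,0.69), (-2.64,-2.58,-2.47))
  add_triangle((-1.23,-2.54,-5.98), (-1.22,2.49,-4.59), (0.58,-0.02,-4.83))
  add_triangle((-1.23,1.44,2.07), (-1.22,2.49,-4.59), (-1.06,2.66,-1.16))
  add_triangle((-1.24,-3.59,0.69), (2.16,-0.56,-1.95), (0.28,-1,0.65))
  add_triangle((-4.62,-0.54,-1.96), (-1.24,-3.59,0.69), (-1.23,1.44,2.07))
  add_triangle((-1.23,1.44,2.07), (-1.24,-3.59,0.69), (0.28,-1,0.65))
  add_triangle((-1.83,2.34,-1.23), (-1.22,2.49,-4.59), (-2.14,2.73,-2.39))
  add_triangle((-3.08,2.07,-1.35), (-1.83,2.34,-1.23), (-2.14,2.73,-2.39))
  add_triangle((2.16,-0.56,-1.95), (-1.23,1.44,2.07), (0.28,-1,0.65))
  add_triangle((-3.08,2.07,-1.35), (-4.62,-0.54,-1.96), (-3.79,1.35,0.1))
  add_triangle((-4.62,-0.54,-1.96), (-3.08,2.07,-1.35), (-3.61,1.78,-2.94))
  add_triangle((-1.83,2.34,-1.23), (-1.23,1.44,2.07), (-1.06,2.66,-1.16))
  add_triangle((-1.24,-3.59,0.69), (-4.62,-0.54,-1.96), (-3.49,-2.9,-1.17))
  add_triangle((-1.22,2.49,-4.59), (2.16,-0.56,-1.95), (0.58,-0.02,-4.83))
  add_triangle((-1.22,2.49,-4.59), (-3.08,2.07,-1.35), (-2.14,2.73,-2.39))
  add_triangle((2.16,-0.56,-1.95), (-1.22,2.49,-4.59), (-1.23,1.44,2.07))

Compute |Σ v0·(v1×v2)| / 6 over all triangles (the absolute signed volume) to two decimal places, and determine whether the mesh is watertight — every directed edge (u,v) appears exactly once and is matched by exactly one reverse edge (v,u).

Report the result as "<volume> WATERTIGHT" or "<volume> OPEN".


99.95 WATERTIGHT

Per-triangle v0·(v1×v2)/6:
  t1: +7.0555
  t2: +9.5423
  t3: +2.5091
  t4: +4.0497
  t5: +18.5783
  t6: +1.6215
  t7: +4.7649
  t8: +1.3731
  t9: +3.1338
  t10: +1.4955
  t11: +2.6082
  t12: +2.1580
  t13: +6.1425
  t14: +7.5209
  t15: -1.2918
  t16: +1.4146
  t17: +8.3583
  t18: +1.3513
  t19: +0.2773
  t20: +0.5437
  t21: +0.6847
  t22: +3.2554
  t23: +2.5619
  t24: +1.1345
  t25: +1.5096
  t26: +3.1028
  t27: +1.4442
  t28: +3.0480
Σ = +99.9478 → |volume| = 99.95

Directed edges: 84 total, each appears once with its reverse present → watertight.


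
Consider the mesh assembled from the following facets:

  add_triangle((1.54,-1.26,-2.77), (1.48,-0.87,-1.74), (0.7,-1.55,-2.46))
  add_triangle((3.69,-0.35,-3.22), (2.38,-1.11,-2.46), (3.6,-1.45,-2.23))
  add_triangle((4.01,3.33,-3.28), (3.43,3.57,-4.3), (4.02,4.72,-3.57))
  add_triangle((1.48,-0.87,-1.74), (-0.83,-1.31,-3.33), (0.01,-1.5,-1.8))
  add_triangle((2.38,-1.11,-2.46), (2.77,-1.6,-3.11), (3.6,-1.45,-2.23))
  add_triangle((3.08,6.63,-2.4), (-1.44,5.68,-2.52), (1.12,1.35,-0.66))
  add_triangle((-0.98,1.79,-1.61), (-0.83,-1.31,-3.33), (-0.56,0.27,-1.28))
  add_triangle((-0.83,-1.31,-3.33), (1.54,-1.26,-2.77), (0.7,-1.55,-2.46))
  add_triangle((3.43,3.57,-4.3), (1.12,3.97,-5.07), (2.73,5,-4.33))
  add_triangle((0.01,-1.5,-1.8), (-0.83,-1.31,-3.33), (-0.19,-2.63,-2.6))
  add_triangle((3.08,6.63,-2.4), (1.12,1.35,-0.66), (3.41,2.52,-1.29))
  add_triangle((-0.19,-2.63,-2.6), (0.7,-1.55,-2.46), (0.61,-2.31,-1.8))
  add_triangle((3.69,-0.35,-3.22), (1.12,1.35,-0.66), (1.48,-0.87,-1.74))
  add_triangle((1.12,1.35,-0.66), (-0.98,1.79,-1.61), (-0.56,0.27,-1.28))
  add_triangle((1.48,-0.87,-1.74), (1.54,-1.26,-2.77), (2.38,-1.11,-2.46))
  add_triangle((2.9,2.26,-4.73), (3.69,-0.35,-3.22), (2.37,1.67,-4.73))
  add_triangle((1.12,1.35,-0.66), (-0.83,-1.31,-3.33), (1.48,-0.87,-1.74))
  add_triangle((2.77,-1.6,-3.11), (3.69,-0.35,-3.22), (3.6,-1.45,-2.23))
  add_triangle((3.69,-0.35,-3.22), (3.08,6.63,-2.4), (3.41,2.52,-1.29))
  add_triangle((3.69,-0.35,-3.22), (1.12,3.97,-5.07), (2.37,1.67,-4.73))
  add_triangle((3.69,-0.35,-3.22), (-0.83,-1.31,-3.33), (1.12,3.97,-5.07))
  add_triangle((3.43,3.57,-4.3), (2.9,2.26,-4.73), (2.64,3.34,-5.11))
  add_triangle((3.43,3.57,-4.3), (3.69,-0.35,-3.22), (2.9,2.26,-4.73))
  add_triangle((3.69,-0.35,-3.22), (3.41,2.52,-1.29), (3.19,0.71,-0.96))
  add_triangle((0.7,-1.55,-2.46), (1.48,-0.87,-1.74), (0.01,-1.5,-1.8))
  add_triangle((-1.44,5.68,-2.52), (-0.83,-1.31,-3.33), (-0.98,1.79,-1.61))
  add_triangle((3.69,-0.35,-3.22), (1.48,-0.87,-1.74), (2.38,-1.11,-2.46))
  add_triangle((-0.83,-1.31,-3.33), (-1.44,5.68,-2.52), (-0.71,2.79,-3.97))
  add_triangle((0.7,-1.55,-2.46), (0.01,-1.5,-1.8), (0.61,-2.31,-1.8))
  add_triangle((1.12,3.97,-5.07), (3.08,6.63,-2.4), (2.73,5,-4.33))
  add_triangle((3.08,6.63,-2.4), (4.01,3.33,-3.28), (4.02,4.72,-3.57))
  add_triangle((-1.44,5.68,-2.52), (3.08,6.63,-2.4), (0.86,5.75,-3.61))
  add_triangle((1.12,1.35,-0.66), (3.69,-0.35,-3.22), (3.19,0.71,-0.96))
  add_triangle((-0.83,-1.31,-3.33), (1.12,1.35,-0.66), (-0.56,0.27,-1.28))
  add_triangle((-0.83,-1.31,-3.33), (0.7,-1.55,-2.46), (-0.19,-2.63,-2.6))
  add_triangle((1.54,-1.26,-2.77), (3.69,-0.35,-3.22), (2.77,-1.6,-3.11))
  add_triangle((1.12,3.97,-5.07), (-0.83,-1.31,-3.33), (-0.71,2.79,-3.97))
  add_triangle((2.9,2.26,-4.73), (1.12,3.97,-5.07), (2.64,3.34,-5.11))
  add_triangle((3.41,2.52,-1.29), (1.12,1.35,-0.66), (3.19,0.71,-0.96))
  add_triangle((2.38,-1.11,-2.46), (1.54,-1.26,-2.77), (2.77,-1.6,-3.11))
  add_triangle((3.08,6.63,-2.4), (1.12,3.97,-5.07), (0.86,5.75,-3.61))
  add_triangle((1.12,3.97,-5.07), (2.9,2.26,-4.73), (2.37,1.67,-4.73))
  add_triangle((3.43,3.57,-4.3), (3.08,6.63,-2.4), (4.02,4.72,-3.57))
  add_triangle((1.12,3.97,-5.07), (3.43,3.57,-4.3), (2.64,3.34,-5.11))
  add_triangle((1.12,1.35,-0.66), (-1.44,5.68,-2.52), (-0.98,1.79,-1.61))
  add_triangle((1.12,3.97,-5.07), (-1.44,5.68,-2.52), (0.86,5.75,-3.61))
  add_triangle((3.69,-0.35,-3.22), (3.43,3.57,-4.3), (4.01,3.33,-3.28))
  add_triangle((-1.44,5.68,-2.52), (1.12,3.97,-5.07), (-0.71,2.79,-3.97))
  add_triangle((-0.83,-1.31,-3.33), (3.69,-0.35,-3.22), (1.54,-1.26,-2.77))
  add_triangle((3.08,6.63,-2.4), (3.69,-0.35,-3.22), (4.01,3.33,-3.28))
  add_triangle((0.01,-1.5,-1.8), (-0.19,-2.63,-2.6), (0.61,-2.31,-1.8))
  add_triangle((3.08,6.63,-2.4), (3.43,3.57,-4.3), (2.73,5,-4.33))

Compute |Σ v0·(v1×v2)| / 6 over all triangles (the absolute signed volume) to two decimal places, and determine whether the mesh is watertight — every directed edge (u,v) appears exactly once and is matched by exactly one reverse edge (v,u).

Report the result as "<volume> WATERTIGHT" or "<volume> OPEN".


Per-triangle v0·(v1×v2)/6:
  t1: +0.1262
  t2: -0.7569
  t3: +1.2441
  t4: -0.7939
  t5: -0.1598
  t6: -1.0247
  t7: +0.0756
  t8: +0.5966
  t9: +3.0688
  t10: -0.2078
  t11: -0.2182
  t12: +0.4880
  t13: -0.2593
  t14: -0.5071
  t15: +0.0388
  t16: +1.5871
  t17: -1.8418
  t18: +1.2219
  t19: +6.6730
  t20: -1.9038
  t21: +13.6590
  t22: +1.1511
  t23: +3.2314
  t24: +2.1394
  t25: +0.1011
  t26: +1.0508
  t27: -0.0720
  t28: +2.9959
  t29: -0.2568
  t30: +3.6516
  t31: +0.8772
  t32: +5.9607
  t33: -1.4356
  t34: -0.7667
  t35: +1.0233
  t36: +0.6983
  t37: +4.8319
  t38: +0.8069
  t39: -0.1480
  t40: -0.0909
  t41: +6.0474
  t42: +1.5715
  t43: +2.4292
  t44: +1.6451
  t45: -1.1598
  t46: +5.1279
  t47: +3.5074
  t48: +5.5084
  t49: +1.5594
  t50: -0.2769
  t51: -0.1331
  t52: +3.5797
Σ = +76.2616 → |volume| = 76.26

Directed edges: 156 total, each appears once with its reverse present → watertight.

76.26 WATERTIGHT


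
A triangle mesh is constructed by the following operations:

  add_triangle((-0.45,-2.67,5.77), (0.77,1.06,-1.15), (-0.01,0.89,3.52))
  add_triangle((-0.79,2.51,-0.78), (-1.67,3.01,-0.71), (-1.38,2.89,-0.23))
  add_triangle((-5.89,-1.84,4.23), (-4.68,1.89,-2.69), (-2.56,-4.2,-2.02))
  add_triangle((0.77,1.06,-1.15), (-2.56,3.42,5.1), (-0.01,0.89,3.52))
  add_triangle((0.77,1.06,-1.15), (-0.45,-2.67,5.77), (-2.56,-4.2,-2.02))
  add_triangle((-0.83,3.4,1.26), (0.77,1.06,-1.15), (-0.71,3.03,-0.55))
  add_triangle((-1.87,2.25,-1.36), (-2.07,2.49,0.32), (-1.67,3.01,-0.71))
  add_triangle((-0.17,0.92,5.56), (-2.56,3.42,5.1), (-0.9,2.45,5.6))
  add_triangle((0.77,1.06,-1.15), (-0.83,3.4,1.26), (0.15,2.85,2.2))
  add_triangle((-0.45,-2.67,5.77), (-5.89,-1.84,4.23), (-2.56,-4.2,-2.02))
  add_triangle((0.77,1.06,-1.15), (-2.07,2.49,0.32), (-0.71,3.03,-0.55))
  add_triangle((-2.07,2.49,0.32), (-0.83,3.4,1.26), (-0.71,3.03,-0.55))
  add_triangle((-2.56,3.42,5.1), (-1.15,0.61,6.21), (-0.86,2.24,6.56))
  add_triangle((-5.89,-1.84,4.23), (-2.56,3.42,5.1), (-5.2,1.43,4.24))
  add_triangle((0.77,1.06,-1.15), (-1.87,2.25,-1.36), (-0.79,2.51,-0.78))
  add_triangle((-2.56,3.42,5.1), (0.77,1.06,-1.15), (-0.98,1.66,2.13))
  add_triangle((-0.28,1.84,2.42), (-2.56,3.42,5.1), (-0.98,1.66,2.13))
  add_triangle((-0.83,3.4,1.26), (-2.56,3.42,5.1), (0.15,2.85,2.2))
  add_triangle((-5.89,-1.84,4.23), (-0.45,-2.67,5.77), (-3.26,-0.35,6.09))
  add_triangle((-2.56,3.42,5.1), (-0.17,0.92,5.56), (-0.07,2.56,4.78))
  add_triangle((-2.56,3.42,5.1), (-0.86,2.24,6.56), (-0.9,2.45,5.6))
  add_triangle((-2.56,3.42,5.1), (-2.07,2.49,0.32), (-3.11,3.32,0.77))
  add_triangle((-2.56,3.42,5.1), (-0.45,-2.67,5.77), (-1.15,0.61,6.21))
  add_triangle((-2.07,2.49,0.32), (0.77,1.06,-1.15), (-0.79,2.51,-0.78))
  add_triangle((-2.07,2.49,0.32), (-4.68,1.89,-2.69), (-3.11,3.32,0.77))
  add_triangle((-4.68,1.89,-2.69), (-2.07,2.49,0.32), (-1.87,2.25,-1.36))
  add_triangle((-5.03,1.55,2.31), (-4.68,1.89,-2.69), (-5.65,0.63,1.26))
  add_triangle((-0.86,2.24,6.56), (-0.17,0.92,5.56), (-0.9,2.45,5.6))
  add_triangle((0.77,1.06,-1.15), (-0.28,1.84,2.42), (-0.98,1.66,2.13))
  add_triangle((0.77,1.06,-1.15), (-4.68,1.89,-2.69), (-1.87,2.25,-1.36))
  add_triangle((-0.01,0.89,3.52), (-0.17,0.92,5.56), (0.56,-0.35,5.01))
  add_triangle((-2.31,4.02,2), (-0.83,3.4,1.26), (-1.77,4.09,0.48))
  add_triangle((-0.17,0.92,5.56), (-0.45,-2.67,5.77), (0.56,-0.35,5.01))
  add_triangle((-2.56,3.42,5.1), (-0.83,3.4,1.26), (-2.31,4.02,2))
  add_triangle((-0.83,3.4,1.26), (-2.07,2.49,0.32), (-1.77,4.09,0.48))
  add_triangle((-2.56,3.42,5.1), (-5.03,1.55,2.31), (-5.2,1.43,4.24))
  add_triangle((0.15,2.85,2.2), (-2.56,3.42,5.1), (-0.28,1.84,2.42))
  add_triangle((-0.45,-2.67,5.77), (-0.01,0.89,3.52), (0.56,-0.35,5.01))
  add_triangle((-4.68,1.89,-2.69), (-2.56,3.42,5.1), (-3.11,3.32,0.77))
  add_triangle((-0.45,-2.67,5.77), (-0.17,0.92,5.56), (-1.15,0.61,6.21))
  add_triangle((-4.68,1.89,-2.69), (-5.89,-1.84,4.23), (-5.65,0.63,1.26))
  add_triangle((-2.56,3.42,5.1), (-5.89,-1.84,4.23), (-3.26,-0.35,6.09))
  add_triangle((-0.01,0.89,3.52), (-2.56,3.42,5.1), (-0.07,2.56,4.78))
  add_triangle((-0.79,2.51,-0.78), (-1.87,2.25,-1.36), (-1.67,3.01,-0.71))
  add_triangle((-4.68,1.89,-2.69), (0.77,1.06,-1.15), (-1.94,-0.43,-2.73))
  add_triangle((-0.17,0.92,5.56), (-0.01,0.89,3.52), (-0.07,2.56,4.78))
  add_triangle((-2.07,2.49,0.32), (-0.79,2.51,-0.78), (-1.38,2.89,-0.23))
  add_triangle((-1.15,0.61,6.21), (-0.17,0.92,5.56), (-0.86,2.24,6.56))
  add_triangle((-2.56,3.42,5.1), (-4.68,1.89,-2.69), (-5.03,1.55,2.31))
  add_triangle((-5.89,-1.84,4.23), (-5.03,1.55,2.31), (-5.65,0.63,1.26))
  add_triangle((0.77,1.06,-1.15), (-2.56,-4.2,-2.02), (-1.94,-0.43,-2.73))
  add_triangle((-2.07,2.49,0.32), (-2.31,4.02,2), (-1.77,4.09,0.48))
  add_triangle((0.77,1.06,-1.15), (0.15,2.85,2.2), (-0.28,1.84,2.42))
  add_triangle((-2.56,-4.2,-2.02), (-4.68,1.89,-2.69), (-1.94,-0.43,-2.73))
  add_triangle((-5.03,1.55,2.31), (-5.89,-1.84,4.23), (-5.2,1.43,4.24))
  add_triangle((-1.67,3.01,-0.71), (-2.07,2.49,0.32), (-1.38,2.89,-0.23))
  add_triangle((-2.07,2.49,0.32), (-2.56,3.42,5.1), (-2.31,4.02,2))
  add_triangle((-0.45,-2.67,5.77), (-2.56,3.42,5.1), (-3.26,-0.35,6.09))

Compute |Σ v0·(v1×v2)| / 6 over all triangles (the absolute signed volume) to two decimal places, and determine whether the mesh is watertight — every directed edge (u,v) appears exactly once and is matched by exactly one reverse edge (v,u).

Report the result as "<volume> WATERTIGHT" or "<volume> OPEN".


Per-triangle v0·(v1×v2)/6:
  t1: +1.5136
  t2: +0.1576
  t3: +32.8945
  t4: +2.9755
  t5: +1.9798
  t6: +0.9493
  t7: +0.5694
  t8: -1.6540
  t9: +1.4062
  t10: +27.7620
  t11: +0.3218
  t12: +1.3962
  t13: +3.7400
  t14: +7.6853
  t15: +0.7039
  t16: -0.1009
  t17: -0.1676
  t18: +2.9549
  t19: +12.8823
  t20: +4.1229
  t21: +0.8078
  t22: +0.7173
  t23: +3.5436
  t24: +0.0634
  t25: +0.8690
  t26: +2.1282
  t27: +5.0086
  t28: +0.1512
  t29: -0.5827
  t30: +1.5520
  t31: +0.3099
  t32: +1.0029
  t33: +2.6944
  t34: +2.3868
  t35: -0.5946
  t36: +4.6521
  t37: +0.8607
  t38: -1.8022
  t39: +5.8195
  t40: +3.1191
  t41: +5.0209
  t42: +13.3888
  t43: -1.9476
  t44: +0.3093
  t45: +3.2343
  t46: +0.1383
  t47: -0.1443
  t48: +1.2824
  t49: +12.1477
  t50: +5.5103
  t51: +2.1683
  t52: +1.0230
  t53: -0.0132
  t54: +6.0735
  t55: +5.4541
  t56: +0.2577
  t57: +1.8216
  t58: +10.3483
Σ = +200.8732 → |volume| = 200.87

Directed edges: 174 total, each appears once with its reverse present → watertight.

200.87 WATERTIGHT


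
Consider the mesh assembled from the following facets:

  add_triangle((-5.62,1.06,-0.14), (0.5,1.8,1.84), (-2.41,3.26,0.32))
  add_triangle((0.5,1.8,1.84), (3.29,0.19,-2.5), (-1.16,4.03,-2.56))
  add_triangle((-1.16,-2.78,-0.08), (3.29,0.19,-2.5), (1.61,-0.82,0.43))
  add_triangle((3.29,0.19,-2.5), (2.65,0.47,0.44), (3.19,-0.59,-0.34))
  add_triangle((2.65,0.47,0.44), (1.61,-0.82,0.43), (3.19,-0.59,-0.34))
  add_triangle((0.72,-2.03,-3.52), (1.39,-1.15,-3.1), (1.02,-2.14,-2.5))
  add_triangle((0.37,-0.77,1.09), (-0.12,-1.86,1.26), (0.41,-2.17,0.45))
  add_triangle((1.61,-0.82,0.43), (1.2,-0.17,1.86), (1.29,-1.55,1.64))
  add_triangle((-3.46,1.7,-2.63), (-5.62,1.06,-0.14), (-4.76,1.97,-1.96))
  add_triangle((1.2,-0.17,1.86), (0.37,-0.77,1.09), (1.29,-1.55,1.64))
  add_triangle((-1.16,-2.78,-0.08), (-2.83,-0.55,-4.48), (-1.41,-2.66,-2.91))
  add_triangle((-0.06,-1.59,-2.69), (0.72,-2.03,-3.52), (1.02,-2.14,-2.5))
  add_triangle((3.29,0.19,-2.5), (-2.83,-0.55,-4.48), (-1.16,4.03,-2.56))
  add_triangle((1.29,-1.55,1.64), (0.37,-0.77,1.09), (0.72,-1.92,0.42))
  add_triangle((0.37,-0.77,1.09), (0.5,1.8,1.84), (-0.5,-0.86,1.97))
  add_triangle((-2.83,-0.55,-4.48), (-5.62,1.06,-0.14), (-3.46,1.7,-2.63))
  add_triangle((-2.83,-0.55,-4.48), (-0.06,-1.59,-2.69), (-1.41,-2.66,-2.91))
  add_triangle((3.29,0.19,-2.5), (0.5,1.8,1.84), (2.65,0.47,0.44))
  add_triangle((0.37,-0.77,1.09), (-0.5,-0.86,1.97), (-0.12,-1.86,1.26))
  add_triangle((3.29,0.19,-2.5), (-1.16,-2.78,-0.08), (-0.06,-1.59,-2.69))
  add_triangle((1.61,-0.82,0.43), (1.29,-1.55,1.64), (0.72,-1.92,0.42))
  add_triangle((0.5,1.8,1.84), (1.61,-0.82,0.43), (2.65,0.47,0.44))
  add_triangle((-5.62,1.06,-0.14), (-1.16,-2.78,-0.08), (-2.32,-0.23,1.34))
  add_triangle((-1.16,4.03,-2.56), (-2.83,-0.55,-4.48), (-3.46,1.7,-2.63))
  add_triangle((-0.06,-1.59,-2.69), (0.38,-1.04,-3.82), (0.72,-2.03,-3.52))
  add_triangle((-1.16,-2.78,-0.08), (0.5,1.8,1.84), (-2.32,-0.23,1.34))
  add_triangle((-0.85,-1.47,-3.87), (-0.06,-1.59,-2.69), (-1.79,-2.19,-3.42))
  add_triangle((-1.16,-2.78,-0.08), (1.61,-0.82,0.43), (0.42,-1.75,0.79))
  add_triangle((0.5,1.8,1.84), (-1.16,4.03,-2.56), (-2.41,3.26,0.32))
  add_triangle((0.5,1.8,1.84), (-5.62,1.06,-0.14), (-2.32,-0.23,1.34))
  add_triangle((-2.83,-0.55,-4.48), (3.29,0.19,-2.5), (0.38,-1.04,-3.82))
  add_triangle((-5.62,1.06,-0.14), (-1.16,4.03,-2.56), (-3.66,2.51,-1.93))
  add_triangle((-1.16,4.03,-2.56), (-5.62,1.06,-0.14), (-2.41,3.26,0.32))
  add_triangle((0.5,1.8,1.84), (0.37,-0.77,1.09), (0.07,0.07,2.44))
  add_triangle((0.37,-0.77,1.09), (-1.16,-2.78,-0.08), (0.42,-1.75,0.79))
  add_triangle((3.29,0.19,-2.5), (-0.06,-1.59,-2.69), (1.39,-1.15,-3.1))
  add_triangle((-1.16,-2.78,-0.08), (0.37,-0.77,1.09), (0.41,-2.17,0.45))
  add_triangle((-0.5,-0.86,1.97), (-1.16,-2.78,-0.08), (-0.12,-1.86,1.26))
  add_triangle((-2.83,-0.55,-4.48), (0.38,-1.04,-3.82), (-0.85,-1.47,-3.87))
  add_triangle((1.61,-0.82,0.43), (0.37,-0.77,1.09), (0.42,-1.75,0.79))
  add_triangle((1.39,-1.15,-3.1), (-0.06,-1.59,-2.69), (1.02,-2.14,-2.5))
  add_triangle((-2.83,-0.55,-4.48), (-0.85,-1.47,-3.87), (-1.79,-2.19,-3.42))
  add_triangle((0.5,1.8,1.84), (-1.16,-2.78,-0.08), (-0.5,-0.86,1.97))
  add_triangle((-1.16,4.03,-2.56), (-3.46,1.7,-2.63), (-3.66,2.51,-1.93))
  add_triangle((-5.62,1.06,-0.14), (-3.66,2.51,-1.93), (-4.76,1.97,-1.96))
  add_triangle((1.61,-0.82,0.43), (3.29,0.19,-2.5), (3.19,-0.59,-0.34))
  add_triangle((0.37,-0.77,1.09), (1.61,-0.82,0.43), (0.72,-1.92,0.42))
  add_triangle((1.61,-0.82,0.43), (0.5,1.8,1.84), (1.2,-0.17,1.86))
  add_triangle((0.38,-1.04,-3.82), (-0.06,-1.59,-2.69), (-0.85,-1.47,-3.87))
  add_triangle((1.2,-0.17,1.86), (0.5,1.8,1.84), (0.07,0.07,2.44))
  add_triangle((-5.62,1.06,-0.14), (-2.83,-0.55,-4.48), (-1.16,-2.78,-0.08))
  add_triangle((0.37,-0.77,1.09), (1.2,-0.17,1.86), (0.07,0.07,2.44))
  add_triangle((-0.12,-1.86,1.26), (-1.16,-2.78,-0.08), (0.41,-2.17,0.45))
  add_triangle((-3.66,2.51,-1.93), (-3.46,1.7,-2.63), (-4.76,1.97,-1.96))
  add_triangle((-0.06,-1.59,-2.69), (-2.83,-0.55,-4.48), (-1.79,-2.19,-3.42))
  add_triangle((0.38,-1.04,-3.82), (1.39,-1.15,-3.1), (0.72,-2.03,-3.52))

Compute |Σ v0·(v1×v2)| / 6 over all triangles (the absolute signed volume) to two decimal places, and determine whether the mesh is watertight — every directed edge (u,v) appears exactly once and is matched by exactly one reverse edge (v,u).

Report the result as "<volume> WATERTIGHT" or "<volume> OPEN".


Per-triangle v0·(v1×v2)/6:
  t1: +4.1281
  t2: +8.3294
  t3: +2.9410
  t4: +1.4039
  t5: +0.5077
  t6: +0.5000
  t7: +0.2296
  t8: +0.5223
  t9: +0.7482
  t10: +0.1928
  t11: +2.7934
  t12: +0.2615
  t13: +15.6249
  t14: +0.1752
  t15: +0.6461
  t16: +6.9083
  t17: +2.4157
  t18: +1.9971
  t19: +0.2588
  t20: +3.2331
  t21: +0.4854
  t22: +0.9809
  t23: +3.9582
  t24: +6.5248
  t25: +0.4255
  t26: +1.6860
  t27: +0.6858
  t28: +0.5184
  t29: +4.5839
  t30: +3.6229
  t31: +3.1124
  t32: +2.2502
  t33: +8.0078
  t34: -0.3864
  t35: +0.3235
  t36: -0.0675
  t37: -0.5137
  t38: +0.6923
  t39: +1.3949
  t40: +0.3028
  t41: -0.7624
  t42: +1.8325
  t43: +0.1151
  t44: +2.3889
  t45: +1.2919
  t46: +0.3414
  t47: -0.3776
  t48: +0.6468
  t49: +0.5875
  t50: +0.8553
  t51: +12.3338
  t52: +0.3429
  t53: +0.6448
  t54: +0.8617
  t55: -1.8182
  t56: +0.6659
Σ = +112.3553 → |volume| = 112.36

Directed edges: 168 total; 6 unmatched, e.g. (-1.41,-2.66,-2.91)→(-1.16,-2.78,-0.08) → open.

112.36 OPEN


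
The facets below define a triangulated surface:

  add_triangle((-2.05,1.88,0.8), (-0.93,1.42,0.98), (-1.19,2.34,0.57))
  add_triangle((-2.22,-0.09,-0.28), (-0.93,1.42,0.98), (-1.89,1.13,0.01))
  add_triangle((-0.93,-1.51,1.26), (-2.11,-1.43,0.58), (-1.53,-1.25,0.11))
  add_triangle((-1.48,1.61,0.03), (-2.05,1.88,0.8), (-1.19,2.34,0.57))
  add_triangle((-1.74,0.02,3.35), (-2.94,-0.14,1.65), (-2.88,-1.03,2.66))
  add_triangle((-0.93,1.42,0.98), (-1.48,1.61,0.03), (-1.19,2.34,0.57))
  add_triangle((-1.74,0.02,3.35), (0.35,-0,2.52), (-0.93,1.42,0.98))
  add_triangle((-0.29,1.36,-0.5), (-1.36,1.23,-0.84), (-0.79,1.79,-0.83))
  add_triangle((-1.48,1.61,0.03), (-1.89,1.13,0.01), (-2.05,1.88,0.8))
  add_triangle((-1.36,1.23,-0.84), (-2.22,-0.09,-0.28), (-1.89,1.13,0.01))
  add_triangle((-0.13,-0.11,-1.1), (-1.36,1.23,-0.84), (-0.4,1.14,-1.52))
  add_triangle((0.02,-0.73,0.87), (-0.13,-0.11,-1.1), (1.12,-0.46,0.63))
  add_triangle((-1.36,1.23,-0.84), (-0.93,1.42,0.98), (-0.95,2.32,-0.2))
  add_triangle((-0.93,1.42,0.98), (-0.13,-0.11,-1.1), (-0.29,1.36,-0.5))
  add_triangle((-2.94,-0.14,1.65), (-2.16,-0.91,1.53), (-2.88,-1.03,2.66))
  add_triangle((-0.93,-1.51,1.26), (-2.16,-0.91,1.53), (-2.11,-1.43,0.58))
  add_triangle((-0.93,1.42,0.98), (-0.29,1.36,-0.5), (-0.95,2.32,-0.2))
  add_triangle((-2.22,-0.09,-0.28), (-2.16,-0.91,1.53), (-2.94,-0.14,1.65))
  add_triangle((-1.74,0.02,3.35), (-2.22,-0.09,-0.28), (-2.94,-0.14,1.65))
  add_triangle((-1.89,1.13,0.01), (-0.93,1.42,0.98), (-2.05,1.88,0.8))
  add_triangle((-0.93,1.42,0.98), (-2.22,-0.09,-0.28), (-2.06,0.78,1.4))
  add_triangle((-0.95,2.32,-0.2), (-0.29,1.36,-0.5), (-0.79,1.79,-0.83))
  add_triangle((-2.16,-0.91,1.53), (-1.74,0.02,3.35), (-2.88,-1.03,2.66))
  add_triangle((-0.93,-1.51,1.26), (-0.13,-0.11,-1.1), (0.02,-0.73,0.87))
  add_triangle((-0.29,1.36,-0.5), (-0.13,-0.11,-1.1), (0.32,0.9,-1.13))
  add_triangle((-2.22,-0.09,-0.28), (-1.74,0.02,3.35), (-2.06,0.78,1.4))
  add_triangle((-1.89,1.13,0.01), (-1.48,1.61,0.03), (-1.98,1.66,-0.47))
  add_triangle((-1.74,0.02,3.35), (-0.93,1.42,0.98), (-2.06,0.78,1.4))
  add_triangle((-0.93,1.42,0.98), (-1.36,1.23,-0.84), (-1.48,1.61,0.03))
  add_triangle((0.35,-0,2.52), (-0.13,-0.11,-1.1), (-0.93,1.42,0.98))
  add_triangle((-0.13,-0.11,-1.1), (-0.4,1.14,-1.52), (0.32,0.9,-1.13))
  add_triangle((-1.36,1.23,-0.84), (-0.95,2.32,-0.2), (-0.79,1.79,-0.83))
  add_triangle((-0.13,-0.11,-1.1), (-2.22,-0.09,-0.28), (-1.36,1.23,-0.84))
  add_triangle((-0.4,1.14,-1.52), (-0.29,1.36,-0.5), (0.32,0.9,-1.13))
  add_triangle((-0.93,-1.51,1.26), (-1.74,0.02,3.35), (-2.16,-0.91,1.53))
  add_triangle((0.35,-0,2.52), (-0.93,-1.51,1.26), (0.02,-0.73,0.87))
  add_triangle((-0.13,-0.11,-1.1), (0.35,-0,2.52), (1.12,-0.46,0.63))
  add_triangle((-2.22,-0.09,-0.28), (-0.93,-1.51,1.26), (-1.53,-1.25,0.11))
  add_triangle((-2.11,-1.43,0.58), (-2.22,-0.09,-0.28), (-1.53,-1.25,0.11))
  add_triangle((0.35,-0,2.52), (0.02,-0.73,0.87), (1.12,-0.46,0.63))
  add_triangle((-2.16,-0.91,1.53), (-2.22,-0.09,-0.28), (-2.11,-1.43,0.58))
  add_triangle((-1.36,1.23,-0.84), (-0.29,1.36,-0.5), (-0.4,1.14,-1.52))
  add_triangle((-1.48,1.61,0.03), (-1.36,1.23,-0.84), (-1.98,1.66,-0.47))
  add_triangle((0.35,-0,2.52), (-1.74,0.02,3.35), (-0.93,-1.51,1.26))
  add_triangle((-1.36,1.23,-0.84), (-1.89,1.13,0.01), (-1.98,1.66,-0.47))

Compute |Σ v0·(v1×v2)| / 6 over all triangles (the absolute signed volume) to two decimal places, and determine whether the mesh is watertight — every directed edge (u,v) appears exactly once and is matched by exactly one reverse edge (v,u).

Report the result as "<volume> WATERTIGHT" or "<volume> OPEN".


Per-triangle v0·(v1×v2)/6:
  t1: +0.2428
  t2: +0.3559
  t3: +0.1713
  t4: +0.2427
  t5: +1.0910
  t6: -0.1929
  t7: +1.3063
  t8: -0.0069
  t9: +0.1757
  t10: +0.4165
  t11: +0.2455
  t12: +0.1645
  t13: +0.4639
  t14: -0.2144
  t15: +0.2738
  t16: +0.4853
  t17: +0.0622
  t18: +0.6011
  t19: +0.0952
  t20: -0.0138
  t21: +0.5446
  t22: +0.0782
  t23: -0.0283
  t24: +0.1368
  t25: -0.1601
  t26: +1.0848
  t27: +0.1131
  t28: +0.8710
  t29: +0.0282
  t30: -0.0357
  t31: +0.1484
  t32: +0.2075
  t33: +0.5412
  t34: +0.1562
  t35: +1.0154
  t36: +0.2748
  t37: -0.0433
  t38: -0.4403
  t39: +0.2212
  t40: +0.3360
  t41: +0.6391
  t42: +0.2601
  t43: +0.0743
  t44: +1.4079
  t45: +0.0640
Σ = +13.4609 → |volume| = 13.46

Directed edges: 135 total; 3 unmatched, e.g. (-0.93,-1.51,1.26)→(-0.13,-0.11,-1.1) → open.

13.46 OPEN


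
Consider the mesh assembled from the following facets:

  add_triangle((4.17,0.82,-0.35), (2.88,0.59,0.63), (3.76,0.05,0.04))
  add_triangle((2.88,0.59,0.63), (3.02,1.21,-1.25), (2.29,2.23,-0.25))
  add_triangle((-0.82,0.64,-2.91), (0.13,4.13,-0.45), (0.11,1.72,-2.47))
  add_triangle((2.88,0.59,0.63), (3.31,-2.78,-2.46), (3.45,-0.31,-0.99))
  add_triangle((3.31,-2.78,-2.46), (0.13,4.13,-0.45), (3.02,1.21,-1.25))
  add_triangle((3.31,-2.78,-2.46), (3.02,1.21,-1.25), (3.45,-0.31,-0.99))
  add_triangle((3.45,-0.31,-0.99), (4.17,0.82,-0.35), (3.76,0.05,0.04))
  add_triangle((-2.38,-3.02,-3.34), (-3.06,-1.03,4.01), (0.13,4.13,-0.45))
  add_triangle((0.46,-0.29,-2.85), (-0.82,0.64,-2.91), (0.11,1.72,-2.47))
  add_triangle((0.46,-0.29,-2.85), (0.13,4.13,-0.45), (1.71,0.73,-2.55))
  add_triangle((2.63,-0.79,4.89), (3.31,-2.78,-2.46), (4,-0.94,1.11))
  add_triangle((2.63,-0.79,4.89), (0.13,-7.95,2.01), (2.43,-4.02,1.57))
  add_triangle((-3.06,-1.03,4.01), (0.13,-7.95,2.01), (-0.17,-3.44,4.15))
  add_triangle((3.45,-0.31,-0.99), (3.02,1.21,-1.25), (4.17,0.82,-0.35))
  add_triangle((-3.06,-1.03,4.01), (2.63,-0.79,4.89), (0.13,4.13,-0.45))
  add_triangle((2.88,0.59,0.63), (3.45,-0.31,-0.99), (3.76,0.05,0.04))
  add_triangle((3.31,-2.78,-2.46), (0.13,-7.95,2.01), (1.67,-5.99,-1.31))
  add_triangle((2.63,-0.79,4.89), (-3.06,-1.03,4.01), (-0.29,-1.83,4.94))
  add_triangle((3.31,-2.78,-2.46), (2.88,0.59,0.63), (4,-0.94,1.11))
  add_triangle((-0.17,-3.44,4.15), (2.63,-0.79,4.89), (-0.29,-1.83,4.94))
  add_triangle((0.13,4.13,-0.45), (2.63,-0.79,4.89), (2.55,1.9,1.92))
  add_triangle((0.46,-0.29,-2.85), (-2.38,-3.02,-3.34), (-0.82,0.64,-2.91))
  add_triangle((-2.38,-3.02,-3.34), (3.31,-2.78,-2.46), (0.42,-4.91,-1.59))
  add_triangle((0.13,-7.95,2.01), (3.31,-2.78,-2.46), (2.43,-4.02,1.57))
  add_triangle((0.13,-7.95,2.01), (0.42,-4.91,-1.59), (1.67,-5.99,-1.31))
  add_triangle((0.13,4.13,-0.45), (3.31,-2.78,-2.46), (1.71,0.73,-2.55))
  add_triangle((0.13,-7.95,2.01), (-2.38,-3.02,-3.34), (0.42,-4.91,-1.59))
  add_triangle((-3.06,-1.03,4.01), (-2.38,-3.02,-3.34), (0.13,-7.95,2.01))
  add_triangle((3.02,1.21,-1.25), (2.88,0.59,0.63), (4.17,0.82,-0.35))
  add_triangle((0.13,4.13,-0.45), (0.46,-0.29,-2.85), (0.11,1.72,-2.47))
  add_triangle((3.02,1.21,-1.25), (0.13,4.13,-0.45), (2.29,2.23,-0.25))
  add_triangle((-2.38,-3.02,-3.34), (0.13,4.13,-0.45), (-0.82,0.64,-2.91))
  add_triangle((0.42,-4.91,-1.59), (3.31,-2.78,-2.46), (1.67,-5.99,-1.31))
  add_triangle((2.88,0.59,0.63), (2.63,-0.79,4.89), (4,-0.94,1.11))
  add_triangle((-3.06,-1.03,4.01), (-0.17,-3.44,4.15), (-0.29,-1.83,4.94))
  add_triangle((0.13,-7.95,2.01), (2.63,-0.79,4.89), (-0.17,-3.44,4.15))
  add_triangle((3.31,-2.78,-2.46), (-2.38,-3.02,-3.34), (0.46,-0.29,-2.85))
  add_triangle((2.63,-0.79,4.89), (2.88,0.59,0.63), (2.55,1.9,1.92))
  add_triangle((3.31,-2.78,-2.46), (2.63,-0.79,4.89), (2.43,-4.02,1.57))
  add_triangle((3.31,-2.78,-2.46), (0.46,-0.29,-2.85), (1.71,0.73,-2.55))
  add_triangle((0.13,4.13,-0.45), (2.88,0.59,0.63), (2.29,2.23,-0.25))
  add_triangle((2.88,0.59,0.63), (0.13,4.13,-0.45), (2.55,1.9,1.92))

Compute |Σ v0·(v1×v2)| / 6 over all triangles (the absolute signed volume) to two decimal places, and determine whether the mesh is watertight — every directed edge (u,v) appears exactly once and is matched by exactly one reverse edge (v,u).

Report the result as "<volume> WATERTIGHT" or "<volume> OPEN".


Per-triangle v0·(v1×v2)/6:
  t1: +0.4235
  t2: +1.4018
  t3: +1.4292
  t4: +1.3420
  t5: +3.0561
  t6: +1.8336
  t7: +0.5799
  t8: +13.7767
  t9: +1.0793
  t10: +2.5485
  t11: +5.9402
  t12: +12.7732
  t13: +12.2490
  t14: +0.9845
  t15: +17.1342
  t16: -0.2213
  t17: +5.6291
  t18: +3.4695
  t19: +3.0791
  t20: +4.6315
  t21: +4.3473
  t22: +2.9398
  t23: +9.3059
  t24: +12.3029
  t25: +4.6264
  t26: +2.5691
  t27: +10.9612
  t28: +28.7991
  t29: +0.3897
  t30: +0.6263
  t31: +1.6941
  t32: +2.3454
  t33: +3.0608
  t34: +3.4940
  t35: +4.3972
  t36: +12.7808
  t37: +7.2160
  t38: +3.7219
  t39: +10.1155
  t40: +2.9293
  t41: +1.0747
  t42: +2.9994
Σ = +225.8359 → |volume| = 225.84

Directed edges: 126 total, each appears once with its reverse present → watertight.

225.84 WATERTIGHT


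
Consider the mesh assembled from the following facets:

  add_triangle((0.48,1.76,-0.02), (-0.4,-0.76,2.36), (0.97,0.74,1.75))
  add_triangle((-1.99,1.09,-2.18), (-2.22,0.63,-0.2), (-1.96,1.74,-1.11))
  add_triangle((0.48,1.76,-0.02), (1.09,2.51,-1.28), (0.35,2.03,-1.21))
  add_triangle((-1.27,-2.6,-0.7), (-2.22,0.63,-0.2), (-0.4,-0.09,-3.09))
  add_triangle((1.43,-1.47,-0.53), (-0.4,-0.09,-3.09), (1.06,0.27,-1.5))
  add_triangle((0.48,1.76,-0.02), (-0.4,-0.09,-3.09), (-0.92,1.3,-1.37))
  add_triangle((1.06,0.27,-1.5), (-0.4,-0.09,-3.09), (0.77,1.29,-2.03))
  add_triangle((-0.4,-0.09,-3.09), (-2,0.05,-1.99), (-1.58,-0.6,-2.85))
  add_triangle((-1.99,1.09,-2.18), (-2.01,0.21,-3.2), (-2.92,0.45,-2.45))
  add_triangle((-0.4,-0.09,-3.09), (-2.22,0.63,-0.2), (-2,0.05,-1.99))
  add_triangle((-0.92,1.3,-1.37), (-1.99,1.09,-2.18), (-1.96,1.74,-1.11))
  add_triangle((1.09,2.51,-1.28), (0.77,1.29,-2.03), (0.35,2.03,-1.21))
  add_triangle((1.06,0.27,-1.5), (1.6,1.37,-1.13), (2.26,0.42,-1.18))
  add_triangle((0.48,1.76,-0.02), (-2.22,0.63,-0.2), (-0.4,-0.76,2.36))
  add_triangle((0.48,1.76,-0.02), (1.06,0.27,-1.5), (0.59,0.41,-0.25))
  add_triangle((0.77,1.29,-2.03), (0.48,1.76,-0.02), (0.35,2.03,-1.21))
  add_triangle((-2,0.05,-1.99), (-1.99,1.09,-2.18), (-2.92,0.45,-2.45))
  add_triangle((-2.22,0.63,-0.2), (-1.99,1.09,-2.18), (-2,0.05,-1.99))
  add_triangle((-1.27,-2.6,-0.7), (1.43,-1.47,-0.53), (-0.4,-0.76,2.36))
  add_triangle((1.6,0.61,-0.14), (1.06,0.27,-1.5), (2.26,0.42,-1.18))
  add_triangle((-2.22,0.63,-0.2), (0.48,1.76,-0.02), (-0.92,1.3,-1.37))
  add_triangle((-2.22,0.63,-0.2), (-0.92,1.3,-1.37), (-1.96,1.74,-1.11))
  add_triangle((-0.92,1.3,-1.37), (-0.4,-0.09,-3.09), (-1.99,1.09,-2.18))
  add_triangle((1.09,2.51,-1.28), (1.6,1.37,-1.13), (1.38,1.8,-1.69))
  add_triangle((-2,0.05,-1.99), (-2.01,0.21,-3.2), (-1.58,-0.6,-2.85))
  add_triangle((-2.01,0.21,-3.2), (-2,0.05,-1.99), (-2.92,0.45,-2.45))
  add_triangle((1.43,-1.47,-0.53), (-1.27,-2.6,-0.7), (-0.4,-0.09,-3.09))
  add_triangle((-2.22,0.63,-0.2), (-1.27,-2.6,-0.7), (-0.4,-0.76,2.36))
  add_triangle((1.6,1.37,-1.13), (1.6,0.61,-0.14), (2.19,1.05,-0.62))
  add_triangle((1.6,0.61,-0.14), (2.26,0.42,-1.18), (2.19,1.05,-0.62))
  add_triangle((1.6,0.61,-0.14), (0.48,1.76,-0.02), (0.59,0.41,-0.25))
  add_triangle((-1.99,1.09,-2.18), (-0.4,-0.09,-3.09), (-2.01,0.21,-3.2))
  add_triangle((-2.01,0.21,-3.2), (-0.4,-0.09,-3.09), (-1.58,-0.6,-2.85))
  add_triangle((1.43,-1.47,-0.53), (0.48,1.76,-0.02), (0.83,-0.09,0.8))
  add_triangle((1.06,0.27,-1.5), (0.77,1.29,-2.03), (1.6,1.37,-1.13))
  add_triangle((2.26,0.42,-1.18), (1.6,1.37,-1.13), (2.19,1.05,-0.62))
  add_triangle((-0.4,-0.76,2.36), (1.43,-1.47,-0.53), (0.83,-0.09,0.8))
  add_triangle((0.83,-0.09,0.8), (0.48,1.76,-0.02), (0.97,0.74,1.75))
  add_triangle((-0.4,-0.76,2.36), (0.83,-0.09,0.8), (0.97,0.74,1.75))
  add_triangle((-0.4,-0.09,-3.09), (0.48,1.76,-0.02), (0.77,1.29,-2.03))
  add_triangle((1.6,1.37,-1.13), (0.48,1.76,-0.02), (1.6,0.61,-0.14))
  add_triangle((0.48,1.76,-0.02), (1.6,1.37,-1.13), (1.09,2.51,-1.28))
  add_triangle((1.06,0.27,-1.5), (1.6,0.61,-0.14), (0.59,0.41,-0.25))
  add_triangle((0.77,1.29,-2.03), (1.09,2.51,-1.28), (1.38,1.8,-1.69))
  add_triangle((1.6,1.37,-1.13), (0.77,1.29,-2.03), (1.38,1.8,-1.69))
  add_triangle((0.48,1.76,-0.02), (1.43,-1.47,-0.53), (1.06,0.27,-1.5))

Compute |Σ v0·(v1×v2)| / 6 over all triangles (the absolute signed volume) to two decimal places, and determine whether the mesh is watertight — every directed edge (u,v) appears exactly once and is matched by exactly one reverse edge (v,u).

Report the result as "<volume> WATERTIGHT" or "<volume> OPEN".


Per-triangle v0·(v1×v2)/6:
  t1: +0.6292
  t2: +0.6949
  t3: +0.2159
  t4: +3.3011
  t5: +1.1816
  t6: +1.0064
  t7: +0.7046
  t8: -0.5312
  t9: +0.6018
  t10: -0.4486
  t11: +0.3539
  t12: +0.3205
  t13: +0.3743
  t14: +1.6606
  t15: -0.1390
  t16: -0.2660
  t17: -0.1830
  t18: +0.7349
  t19: +2.3855
  t20: -0.1306
  t21: +0.8787
  t22: -0.2049
  t23: +0.7373
  t24: +0.2166
  t25: +0.3239
  t26: +0.1751
  t27: +2.8744
  t28: +2.8138
  t29: +0.0300
  t30: +0.1068
  t31: -0.0845
  t32: +0.6813
  t33: +0.6140
  t34: +0.5661
  t35: +0.3791
  t36: +0.2828
  t37: +0.7115
  t38: +0.2607
  t39: +0.4116
  t40: +0.6011
  t41: +0.4208
  t42: +0.3177
  t43: -0.0765
  t44: +0.2757
  t45: +0.1248
  t46: +0.6458
Σ = +26.5502 → |volume| = 26.55

Directed edges: 138 total, each appears once with its reverse present → watertight.

26.55 WATERTIGHT


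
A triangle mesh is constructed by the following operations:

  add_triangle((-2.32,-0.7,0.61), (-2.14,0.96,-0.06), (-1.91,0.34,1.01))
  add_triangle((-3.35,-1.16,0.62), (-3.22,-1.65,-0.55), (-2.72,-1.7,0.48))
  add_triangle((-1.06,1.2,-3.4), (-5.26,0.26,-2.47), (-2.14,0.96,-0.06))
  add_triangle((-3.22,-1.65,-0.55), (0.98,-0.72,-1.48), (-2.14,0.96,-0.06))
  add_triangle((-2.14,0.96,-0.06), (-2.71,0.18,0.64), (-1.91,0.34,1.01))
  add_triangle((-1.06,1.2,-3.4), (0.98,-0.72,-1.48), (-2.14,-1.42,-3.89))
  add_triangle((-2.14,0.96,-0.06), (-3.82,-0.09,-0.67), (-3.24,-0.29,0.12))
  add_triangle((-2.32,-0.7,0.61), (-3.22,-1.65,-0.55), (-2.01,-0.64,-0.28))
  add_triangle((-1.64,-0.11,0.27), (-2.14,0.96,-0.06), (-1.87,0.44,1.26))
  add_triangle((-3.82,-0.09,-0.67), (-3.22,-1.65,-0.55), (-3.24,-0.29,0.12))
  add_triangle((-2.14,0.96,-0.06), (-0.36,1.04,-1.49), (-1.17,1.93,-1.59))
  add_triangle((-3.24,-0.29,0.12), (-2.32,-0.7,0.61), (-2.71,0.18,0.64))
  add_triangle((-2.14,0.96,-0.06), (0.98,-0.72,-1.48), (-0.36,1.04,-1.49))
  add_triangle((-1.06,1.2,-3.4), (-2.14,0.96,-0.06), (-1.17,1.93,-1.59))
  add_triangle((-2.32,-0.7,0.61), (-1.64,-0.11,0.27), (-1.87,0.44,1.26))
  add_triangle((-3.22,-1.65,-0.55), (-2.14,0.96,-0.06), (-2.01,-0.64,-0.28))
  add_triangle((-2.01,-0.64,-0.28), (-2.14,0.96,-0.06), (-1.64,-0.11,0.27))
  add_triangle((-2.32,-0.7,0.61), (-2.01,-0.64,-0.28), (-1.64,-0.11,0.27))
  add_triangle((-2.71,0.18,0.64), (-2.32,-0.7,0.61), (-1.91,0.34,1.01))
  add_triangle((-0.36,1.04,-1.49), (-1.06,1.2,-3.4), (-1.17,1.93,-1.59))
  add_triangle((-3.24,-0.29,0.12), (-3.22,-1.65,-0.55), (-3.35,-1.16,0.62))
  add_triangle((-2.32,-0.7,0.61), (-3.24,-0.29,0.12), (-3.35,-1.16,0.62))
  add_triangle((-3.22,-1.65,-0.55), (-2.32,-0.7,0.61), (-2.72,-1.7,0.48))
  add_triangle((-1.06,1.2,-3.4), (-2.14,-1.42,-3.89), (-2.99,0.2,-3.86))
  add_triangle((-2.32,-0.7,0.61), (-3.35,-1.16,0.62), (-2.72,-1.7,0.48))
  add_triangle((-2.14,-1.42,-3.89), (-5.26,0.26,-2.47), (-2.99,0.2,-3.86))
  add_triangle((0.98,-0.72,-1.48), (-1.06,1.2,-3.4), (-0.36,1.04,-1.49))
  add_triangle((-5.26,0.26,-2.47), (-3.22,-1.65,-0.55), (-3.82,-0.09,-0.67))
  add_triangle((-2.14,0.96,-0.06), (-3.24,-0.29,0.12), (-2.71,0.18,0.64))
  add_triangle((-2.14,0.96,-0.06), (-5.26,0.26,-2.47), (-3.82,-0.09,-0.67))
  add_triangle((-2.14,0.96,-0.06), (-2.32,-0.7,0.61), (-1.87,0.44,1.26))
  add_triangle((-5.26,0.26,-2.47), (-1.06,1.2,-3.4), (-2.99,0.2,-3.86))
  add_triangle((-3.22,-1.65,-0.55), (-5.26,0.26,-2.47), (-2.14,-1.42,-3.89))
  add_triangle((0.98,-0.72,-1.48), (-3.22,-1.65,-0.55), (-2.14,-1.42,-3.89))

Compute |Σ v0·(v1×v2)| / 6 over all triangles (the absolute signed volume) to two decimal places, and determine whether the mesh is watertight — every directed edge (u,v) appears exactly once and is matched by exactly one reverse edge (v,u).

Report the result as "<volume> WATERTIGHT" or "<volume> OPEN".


26.41 WATERTIGHT

Per-triangle v0·(v1×v2)/6:
  t1: -0.5359
  t2: +0.4781
  t3: +3.1240
  t4: -1.6178
  t5: +0.2609
  t6: +2.9340
  t7: +0.4857
  t8: -0.1940
  t9: -0.3509
  t10: +0.6878
  t11: -0.2538
  t12: +0.2631
  t13: -0.6203
  t14: +1.2867
  t15: -0.1769
  t16: -0.0059
  t17: -0.2412
  t18: -0.1224
  t19: +0.2216
  t20: +0.2775
  t21: +0.6755
  t22: +0.1116
  t23: -0.4132
  t24: +2.2168
  t25: +0.0751
  t26: +3.4171
  t27: +0.4935
  t28: +1.5472
  t29: +0.3673
  t30: +1.0725
  t31: +0.7188
  t32: +2.3380
  t33: +5.8627
  t34: +2.0258
Σ = +26.4091 → |volume| = 26.41

Directed edges: 102 total, each appears once with its reverse present → watertight.


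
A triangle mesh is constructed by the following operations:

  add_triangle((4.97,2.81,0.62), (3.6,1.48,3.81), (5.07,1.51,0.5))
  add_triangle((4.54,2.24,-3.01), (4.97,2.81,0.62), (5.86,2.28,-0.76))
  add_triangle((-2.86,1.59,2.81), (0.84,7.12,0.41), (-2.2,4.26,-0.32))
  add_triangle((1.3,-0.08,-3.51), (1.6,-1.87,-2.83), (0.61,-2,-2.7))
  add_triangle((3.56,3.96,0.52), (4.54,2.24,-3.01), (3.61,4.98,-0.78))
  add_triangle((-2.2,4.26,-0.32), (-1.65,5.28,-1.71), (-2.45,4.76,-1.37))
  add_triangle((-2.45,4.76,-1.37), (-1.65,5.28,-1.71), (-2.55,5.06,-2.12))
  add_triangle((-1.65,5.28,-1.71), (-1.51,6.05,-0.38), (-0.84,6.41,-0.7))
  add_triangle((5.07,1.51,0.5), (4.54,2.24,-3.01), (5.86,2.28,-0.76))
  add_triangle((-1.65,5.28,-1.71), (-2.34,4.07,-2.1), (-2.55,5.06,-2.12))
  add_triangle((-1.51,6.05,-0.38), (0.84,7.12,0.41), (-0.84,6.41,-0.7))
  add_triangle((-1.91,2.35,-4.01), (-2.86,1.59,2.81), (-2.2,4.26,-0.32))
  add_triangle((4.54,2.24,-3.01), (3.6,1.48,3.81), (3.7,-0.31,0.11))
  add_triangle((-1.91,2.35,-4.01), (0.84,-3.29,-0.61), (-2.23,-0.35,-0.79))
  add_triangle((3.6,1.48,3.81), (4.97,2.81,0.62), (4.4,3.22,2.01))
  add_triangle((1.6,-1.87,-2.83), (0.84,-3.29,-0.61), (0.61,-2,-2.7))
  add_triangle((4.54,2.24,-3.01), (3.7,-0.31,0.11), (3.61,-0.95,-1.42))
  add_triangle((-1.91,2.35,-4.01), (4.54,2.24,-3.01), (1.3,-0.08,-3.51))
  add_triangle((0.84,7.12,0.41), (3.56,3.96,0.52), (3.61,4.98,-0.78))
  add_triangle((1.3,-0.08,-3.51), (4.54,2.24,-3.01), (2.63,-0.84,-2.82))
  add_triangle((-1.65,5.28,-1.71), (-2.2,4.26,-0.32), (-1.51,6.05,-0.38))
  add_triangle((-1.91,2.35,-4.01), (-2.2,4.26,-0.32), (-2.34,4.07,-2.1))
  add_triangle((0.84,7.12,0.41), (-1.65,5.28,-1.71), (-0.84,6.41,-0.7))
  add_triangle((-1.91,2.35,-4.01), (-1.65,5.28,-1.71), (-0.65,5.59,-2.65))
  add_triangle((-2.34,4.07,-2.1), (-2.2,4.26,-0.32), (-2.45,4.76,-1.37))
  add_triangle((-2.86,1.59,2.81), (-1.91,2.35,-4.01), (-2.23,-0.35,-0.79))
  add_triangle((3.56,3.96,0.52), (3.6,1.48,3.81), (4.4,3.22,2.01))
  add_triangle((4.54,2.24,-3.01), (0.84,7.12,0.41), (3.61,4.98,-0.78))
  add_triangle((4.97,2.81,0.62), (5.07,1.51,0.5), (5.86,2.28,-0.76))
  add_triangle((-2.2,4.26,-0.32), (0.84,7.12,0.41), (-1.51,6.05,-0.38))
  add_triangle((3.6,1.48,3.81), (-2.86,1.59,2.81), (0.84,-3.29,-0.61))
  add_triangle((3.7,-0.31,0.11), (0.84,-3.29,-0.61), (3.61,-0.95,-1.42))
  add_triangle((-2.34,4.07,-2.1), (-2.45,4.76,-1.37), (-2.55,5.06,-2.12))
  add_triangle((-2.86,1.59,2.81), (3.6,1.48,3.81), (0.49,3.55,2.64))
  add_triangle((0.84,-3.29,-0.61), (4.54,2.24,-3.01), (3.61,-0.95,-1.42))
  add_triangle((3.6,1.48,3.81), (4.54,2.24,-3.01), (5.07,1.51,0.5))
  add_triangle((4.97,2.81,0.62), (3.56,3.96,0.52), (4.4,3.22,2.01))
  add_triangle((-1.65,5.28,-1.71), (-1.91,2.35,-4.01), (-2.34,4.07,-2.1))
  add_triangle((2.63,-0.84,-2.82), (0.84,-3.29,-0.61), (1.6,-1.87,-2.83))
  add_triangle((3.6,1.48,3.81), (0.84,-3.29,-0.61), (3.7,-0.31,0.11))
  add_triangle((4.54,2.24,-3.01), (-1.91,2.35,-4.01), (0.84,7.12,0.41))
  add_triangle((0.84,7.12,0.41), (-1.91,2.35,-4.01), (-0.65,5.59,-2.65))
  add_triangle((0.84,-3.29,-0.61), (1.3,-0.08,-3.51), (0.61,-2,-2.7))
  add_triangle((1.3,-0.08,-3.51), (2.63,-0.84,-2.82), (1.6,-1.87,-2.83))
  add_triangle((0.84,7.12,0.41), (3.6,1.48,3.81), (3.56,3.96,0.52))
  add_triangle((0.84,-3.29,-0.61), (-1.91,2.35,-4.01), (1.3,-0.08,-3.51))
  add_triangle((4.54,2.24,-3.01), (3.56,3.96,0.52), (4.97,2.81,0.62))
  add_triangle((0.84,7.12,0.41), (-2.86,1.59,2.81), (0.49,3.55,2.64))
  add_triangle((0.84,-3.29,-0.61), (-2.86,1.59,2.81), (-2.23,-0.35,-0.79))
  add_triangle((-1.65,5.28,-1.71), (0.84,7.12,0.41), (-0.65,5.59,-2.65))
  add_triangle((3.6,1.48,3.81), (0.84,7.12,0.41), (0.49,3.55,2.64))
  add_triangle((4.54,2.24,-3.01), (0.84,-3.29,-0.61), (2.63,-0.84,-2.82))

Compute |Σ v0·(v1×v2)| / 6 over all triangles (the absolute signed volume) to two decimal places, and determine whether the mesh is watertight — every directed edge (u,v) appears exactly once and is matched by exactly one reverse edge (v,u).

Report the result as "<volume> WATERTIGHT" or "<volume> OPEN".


Per-triangle v0·(v1×v2)/6:
  t1: +3.8375
  t2: +2.6570
  t3: +10.7626
  t4: +1.0377
  t5: +4.2815
  t6: +0.7664
  t7: +0.5539
  t8: +1.1557
  t9: +0.5586
  t10: +0.2142
  t11: +1.4415
  t12: +6.9977
  t13: +9.4389
  t14: +5.1331
  t15: +2.7108
  t16: +1.2984
  t17: +3.7238
  t18: +9.4772
  t19: +4.9624
  t20: +3.6957
  t21: +1.5624
  t22: +0.2390
  t23: +0.9314
  t24: +4.0046
  t25: +0.1816
  t26: +6.2912
  t27: +1.2147
  t28: +5.8459
  t29: +1.5620
  t30: +0.8442
  t31: +10.2438
  t32: +2.7788
  t33: +0.1692
  t34: +8.2066
  t35: +2.8382
  t36: -3.7836
  t37: +2.3106
  t38: +2.2449
  t39: +1.6492
  t40: +6.6544
  t41: +29.1802
  t42: -1.2721
  t43: -1.4438
  t44: +1.4243
  t45: +12.4836
  t46: +5.6299
  t47: +5.7479
  t48: +9.0378
  t49: +4.1745
  t50: +4.8861
  t51: +9.5855
  t52: +2.9311
Σ = +213.0588 → |volume| = 213.06

Directed edges: 156 total, each appears once with its reverse present → watertight.

213.06 WATERTIGHT
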